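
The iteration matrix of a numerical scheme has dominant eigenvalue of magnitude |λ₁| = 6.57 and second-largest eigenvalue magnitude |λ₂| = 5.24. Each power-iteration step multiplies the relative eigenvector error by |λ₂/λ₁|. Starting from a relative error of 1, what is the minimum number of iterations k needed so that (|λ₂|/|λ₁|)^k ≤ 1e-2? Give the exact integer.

21

|λ₂/λ₁| = 5.24/6.57 = 0.79756
Need k ≥ ln(1e-2) / ln(0.79756) = -4.6052 / -0.2262 ≈ 20.360
Smallest integer k satisfying the bound: 21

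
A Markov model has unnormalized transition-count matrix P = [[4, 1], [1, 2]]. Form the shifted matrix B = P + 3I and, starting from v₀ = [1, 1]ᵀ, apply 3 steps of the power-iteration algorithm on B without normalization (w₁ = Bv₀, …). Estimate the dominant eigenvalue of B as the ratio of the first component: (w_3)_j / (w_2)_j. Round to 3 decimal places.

μ ≈ 7.613

B = P + 3I has rows (7, 1); (1, 5)
w1 = Bv₀ = (7·1 + 1·1; 1·1 + 5·1) = (8, 6)
w2 = Bw1 = (7·8 + 1·6; 1·8 + 5·6) = (62, 38)
w3 = Bw2 = (472, 252)
Ratio: 472/62 = 7.613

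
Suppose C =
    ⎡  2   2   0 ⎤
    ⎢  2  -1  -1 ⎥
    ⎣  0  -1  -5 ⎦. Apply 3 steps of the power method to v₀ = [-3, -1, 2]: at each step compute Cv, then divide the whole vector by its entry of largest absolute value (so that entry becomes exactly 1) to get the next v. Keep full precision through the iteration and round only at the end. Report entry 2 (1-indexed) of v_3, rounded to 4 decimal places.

Cv0 = (-8.00000, -7.00000, -9.00000); divide by -9.00000 → v1 = (0.88889, 0.77778, 1.00000)
Cv1 = (3.33333, 0.00000, -5.77778); divide by -5.77778 → v2 = (-0.57692, 0.00000, 1.00000)
Cv2 = (-1.15385, -2.15385, -5.00000); divide by -5.00000 → v3 = (0.23077, 0.43077, 1.00000)
Requested entry of v3: -112/-260 = 0.4308

0.4308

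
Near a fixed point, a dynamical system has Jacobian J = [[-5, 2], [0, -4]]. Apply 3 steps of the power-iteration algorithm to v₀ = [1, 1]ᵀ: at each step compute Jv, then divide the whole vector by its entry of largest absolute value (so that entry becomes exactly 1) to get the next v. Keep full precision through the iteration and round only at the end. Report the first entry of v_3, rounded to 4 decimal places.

Jv0 = (-3.00000, -4.00000); divide by -4.00000 → v1 = (0.75000, 1.00000)
Jv1 = (-1.75000, -4.00000); divide by -4.00000 → v2 = (0.43750, 1.00000)
Jv2 = (-0.18750, -4.00000); divide by -4.00000 → v3 = (0.04688, 1.00000)
Requested entry of v3: -3/-64 = 0.0469

0.0469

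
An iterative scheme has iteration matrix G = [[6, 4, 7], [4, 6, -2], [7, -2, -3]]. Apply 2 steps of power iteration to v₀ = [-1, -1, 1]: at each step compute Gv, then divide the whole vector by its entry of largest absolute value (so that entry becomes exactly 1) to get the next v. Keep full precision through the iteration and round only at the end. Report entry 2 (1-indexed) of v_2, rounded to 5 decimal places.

0.55738

Gv0 = (-3.000000, -12.000000, -8.000000); divide by -12.000000 → v1 = (0.250000, 1.000000, 0.666667)
Gv1 = (10.166667, 5.666667, -2.250000); divide by 10.166667 → v2 = (1.000000, 0.557377, -0.221311)
Requested entry of v2: -68/-122 = 0.55738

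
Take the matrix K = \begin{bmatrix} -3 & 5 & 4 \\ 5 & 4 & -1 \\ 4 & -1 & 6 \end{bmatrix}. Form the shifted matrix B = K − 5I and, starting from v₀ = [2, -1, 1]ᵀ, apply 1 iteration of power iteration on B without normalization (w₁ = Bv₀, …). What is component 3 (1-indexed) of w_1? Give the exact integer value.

B = K − 5I has rows (-8, 5, 4); (5, -1, -1); (4, -1, 1)
w1 = Bv₀ = ((-8)·2 + 5·(-1) + 4·1; 5·2 + (-1)·(-1) + (-1)·1; 4·2 + (-1)·(-1) + 1·1) = (-17, 10, 10)
Requested component of w1: 10

10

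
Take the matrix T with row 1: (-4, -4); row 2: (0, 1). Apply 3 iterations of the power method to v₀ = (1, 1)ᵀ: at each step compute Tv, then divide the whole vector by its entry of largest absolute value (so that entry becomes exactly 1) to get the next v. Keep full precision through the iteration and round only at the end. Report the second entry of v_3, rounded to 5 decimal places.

Tv0 = (-8.000000, 1.000000); divide by -8.000000 → v1 = (1.000000, -0.125000)
Tv1 = (-3.500000, -0.125000); divide by -3.500000 → v2 = (1.000000, 0.035714)
Tv2 = (-4.142857, 0.035714); divide by -4.142857 → v3 = (1.000000, -0.008621)
Requested entry of v3: 1/-116 = -0.00862

-0.00862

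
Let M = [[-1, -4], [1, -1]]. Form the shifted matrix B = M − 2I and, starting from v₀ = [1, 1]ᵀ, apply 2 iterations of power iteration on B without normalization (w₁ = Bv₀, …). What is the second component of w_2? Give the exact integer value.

B = M − 2I has rows (-3, -4); (1, -3)
w1 = Bv₀ = (-7, -2)
w2 = Bw1 = (29, -1)
Requested component of w2: -1

-1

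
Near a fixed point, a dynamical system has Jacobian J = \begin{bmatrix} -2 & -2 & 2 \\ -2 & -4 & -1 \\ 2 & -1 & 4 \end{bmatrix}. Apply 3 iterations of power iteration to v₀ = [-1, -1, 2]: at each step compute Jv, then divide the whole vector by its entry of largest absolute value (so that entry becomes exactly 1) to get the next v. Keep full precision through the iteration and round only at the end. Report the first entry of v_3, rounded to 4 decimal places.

Jv0 = (8.00000, 4.00000, 7.00000); divide by 8.00000 → v1 = (1.00000, 0.50000, 0.87500)
Jv1 = (-1.25000, -4.87500, 5.00000); divide by 5.00000 → v2 = (-0.25000, -0.97500, 1.00000)
Jv2 = (4.45000, 3.40000, 4.47500); divide by 4.47500 → v3 = (0.99441, 0.75978, 1.00000)
Requested entry of v3: 178/179 = 0.9944

0.9944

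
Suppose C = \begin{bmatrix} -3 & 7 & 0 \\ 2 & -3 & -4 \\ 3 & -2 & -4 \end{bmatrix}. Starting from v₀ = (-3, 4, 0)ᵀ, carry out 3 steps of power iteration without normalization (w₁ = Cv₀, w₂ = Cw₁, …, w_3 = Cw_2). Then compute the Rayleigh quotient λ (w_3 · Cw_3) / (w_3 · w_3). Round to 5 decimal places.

-9.29203

w1 = Cv₀ = ((-3)·(-3) + 7·4 + 0·0; 2·(-3) + (-3)·4 + (-4)·0; 3·(-3) + (-2)·4 + (-4)·0) = (37, -18, -17)
w2 = Cw1 = ((-3)·37 + 7·(-18) + 0·(-17); 2·37 + (-3)·(-18) + (-4)·(-17); 3·37 + (-2)·(-18) + (-4)·(-17)) = (-237, 196, 215)
w3 = Cw2 = (2083, -1922, -1963)
Cw3 = (-19703, 17784, 17945)
w3·Cw3 = 2083·(-19703) + (-1922)·17784 + (-1963)·17945 = -110448232; w3·w3 = 2083·2083 + (-1922)·(-1922) + (-1963)·(-1963) = 11886342
λ ≈ -110448232/11886342 = -9.29203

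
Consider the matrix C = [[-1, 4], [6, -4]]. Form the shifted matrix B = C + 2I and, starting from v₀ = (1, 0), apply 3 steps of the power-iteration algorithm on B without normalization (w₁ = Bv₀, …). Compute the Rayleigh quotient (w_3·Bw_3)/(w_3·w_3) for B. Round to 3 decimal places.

B = C + 2I has rows (1, 4); (6, -2)
w1 = Bv₀ = (1·1 + 4·0; 6·1 + (-2)·0) = (1, 6)
w2 = Bw1 = (1·1 + 4·6; 6·1 + (-2)·6) = (25, -6)
w3 = Bw2 = (1, 162)
Bw3 = (649, -318)
w3·Bw3 = -50867; w3·w3 = 26245; μ ≈ -50867/26245 = -1.938

μ ≈ -1.938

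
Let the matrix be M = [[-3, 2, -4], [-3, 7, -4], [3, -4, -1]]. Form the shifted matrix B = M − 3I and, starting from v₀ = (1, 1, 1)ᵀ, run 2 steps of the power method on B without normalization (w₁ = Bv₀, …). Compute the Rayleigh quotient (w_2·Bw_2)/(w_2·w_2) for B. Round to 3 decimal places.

B = M − 3I has rows (-6, 2, -4); (-3, 4, -4); (3, -4, -4)
w1 = Bv₀ = (-8, -3, -5)
w2 = Bw1 = (62, 32, 8)
Bw2 = (-340, -90, 26)
w2·Bw2 = -23752; w2·w2 = 4932; μ ≈ -23752/4932 = -4.816

-4.816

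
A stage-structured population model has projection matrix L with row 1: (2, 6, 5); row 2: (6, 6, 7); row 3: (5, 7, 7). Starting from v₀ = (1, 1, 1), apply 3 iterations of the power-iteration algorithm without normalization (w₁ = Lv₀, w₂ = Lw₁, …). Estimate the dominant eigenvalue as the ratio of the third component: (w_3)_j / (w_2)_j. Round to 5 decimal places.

w1 = Lv₀ = (2·1 + 6·1 + 5·1; 6·1 + 6·1 + 7·1; 5·1 + 7·1 + 7·1) = (13, 19, 19)
w2 = Lw1 = (2·13 + 6·19 + 5·19; 6·13 + 6·19 + 7·19; 5·13 + 7·19 + 7·19) = (235, 325, 331)
w3 = Lw2 = (4075, 5677, 5767)
Ratio at component: 5767 / 331 = 17.42296

λ ≈ 17.42296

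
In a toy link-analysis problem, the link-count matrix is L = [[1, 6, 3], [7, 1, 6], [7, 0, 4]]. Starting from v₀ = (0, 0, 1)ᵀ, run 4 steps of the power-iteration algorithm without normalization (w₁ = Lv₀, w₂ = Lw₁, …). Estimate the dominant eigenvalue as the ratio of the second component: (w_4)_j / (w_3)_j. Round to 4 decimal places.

11.0095

w1 = Lv₀ = (1·0 + 6·0 + 3·1; 7·0 + 1·0 + 6·1; 7·0 + 0·0 + 4·1) = (3, 6, 4)
w2 = Lw1 = (1·3 + 6·6 + 3·4; 7·3 + 1·6 + 6·4; 7·3 + 0·6 + 4·4) = (51, 51, 37)
w3 = Lw2 = (468, 630, 505)
w4 = Lw3 = (5763, 6936, 5296)
Ratio at component: 6936 / 630 = 11.0095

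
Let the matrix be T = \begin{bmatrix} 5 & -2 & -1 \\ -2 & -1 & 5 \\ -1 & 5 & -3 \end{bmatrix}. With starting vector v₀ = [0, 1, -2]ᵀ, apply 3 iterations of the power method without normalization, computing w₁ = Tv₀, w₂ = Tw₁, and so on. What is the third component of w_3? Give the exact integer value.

583

w1 = Tv₀ = (0, -11, 11)
w2 = Tw1 = (11, 66, -88)
w3 = Tw2 = (11, -528, 583)
The requested component of w3 is 583.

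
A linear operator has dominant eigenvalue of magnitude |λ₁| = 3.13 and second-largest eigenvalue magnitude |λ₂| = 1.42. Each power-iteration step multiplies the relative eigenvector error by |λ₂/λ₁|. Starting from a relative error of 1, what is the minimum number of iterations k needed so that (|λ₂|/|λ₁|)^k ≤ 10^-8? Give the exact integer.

24

|λ₂/λ₁| = 1.42/3.13 = 0.45367
Need k ≥ ln(10^-8) / ln(0.45367) = -18.4207 / -0.7904 ≈ 23.306
Smallest integer k satisfying the bound: 24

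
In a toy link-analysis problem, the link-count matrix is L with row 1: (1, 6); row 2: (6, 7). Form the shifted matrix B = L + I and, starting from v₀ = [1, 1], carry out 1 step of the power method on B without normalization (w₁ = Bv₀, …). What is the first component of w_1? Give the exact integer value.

8

B = L + I has rows (2, 6); (6, 8)
w1 = Bv₀ = (2·1 + 6·1; 6·1 + 8·1) = (8, 14)
Requested component of w1: 8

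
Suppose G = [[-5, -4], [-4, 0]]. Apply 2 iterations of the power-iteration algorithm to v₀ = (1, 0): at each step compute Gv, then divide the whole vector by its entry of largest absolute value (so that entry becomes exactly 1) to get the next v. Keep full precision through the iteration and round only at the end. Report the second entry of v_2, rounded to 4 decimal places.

Gv0 = (-5.00000, -4.00000); divide by -5.00000 → v1 = (1.00000, 0.80000)
Gv1 = (-8.20000, -4.00000); divide by -8.20000 → v2 = (1.00000, 0.48780)
Requested entry of v2: 20/41 = 0.4878

0.4878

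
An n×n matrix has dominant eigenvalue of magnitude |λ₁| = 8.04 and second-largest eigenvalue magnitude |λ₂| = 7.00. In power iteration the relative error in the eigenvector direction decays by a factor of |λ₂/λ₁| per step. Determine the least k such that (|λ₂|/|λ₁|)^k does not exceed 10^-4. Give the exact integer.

|λ₂/λ₁| = 7.00/8.04 = 0.87065
Need k ≥ ln(10^-4) / ln(0.87065) = -9.2103 / -0.1385 ≈ 66.492
Smallest integer k satisfying the bound: 67

67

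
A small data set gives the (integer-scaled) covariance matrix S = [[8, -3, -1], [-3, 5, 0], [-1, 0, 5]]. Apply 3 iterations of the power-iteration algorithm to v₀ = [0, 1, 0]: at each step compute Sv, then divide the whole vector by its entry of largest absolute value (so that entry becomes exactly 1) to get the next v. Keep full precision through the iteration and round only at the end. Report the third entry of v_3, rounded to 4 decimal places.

Sv0 = (-3.00000, 5.00000, 0.00000); divide by 5.00000 → v1 = (-0.60000, 1.00000, 0.00000)
Sv1 = (-7.80000, 6.80000, 0.60000); divide by -7.80000 → v2 = (1.00000, -0.87179, -0.07692)
Sv2 = (10.69231, -7.35897, -1.38462); divide by 10.69231 → v3 = (1.00000, -0.68825, -0.12950)
Requested entry of v3: 54/-417 = -0.1295

-0.1295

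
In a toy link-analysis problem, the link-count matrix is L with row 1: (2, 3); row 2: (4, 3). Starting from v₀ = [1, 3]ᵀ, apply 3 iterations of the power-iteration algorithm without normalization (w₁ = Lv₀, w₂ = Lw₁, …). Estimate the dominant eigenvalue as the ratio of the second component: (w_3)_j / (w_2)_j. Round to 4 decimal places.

λ ≈ 5.9398

w1 = Lv₀ = (2·1 + 3·3; 4·1 + 3·3) = (11, 13)
w2 = Lw1 = (2·11 + 3·13; 4·11 + 3·13) = (61, 83)
w3 = Lw2 = (371, 493)
Ratio at component: 493 / 83 = 5.9398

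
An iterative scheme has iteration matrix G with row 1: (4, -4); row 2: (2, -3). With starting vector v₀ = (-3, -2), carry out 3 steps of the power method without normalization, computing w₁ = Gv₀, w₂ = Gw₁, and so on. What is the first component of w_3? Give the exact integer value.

w1 = Gv₀ = (-4, 0)
w2 = Gw1 = (-16, -8)
w3 = Gw2 = (-32, -8)
The requested component of w3 is -32.

-32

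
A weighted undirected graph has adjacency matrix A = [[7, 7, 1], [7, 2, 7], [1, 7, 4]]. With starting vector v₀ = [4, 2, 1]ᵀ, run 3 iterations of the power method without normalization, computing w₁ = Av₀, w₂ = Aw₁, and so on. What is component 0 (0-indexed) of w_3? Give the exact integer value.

8307

w1 = Av₀ = (7·4 + 7·2 + 1·1; 7·4 + 2·2 + 7·1; 1·4 + 7·2 + 4·1) = (43, 39, 22)
w2 = Aw1 = (7·43 + 7·39 + 1·22; 7·43 + 2·39 + 7·22; 1·43 + 7·39 + 4·22) = (596, 533, 404)
w3 = Aw2 = (8307, 8066, 5943)
The requested component of w3 is 8307.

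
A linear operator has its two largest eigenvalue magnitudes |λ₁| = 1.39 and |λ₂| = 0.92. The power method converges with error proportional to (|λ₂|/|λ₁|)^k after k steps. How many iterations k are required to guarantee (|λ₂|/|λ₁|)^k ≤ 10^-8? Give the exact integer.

|λ₂/λ₁| = 0.92/1.39 = 0.66187
Need k ≥ ln(10^-8) / ln(0.66187) = -18.4207 / -0.4127 ≈ 44.636
Smallest integer k satisfying the bound: 45

45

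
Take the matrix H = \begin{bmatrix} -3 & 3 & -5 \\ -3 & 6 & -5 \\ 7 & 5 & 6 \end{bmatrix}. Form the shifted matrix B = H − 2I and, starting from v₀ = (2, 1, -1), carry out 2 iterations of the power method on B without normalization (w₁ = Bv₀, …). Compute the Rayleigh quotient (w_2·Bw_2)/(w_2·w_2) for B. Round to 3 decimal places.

B = H − 2I has rows (-5, 3, -5); (-3, 4, -5); (7, 5, 4)
w1 = Bv₀ = ((-5)·2 + 3·1 + (-5)·(-1); (-3)·2 + 4·1 + (-5)·(-1); 7·2 + 5·1 + 4·(-1)) = (-2, 3, 15)
w2 = Bw1 = ((-5)·(-2) + 3·3 + (-5)·15; (-3)·(-2) + 4·3 + (-5)·15; 7·(-2) + 5·3 + 4·15) = (-56, -57, 61)
Bw2 = (-196, -365, -433)
w2·Bw2 = 5368; w2·w2 = 10106; μ ≈ 5368/10106 = 0.531

μ ≈ 0.531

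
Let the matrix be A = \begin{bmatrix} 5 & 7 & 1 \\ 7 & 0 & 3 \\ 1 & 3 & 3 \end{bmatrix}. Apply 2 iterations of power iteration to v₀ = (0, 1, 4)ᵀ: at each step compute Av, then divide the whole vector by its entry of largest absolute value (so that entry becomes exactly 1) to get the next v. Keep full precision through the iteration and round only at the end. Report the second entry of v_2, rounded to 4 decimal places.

Av0 = (11.00000, 12.00000, 15.00000); divide by 15.00000 → v1 = (0.73333, 0.80000, 1.00000)
Av1 = (10.26667, 8.13333, 6.13333); divide by 10.26667 → v2 = (1.00000, 0.79221, 0.59740)
Requested entry of v2: 122/154 = 0.7922

0.7922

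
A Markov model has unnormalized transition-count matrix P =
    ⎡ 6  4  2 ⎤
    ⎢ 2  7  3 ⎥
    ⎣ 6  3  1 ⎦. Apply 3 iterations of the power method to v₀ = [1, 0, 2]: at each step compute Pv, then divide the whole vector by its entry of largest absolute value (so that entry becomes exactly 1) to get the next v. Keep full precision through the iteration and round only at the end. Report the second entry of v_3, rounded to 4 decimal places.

Pv0 = (10.00000, 8.00000, 8.00000); divide by 10.00000 → v1 = (1.00000, 0.80000, 0.80000)
Pv1 = (10.80000, 10.00000, 9.20000); divide by 10.80000 → v2 = (1.00000, 0.92593, 0.85185)
Pv2 = (11.40741, 11.03704, 9.62963); divide by 11.40741 → v3 = (1.00000, 0.96753, 0.84416)
Requested entry of v3: 1192/1232 = 0.9675

0.9675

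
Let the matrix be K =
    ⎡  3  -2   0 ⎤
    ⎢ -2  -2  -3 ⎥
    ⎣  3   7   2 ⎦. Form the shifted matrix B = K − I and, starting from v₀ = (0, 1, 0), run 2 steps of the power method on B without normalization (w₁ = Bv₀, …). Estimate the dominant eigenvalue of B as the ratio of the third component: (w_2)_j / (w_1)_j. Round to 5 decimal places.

B = K − I has rows (2, -2, 0); (-2, -3, -3); (3, 7, 1)
w1 = Bv₀ = (2·0 + (-2)·1 + 0·0; (-2)·0 + (-3)·1 + (-3)·0; 3·0 + 7·1 + 1·0) = (-2, -3, 7)
w2 = Bw1 = (2·(-2) + (-2)·(-3) + 0·7; (-2)·(-2) + (-3)·(-3) + (-3)·7; 3·(-2) + 7·(-3) + 1·7) = (2, -8, -20)
Ratio: -20/7 = -2.85714

-2.85714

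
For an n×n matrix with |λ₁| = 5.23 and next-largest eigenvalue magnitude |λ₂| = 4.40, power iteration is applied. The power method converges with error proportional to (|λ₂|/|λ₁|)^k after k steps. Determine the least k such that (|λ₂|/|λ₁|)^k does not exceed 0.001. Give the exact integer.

40

|λ₂/λ₁| = 4.40/5.23 = 0.84130
Need k ≥ ln(0.001) / ln(0.84130) = -6.9078 / -0.1728 ≈ 39.974
Smallest integer k satisfying the bound: 40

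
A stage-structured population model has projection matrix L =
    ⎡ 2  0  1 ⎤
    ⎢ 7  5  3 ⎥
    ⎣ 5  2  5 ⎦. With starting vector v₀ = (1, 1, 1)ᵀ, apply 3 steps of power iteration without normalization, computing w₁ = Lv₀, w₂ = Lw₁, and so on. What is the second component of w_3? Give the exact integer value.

w1 = Lv₀ = (3, 15, 12)
w2 = Lw1 = (18, 132, 105)
w3 = Lw2 = (141, 1101, 879)
The requested component of w3 is 1101.

1101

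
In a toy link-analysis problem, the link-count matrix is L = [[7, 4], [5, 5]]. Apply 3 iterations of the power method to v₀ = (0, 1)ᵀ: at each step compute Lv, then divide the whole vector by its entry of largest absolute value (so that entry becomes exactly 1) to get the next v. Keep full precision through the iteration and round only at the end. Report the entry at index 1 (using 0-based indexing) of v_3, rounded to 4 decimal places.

0.9012

Lv0 = (4.00000, 5.00000); divide by 5.00000 → v1 = (0.80000, 1.00000)
Lv1 = (9.60000, 9.00000); divide by 9.60000 → v2 = (1.00000, 0.93750)
Lv2 = (10.75000, 9.68750); divide by 10.75000 → v3 = (1.00000, 0.90116)
Requested entry of v3: 465/516 = 0.9012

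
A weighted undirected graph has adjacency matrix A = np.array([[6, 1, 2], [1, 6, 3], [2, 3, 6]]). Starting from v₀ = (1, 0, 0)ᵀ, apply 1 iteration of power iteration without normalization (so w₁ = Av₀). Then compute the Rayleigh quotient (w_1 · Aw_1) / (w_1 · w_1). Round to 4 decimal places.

7.7561

w1 = Av₀ = (6·1 + 1·0 + 2·0; 1·1 + 6·0 + 3·0; 2·1 + 3·0 + 6·0) = (6, 1, 2)
Aw1 = (41, 18, 27)
w1·Aw1 = 6·41 + 1·18 + 2·27 = 318; w1·w1 = 6·6 + 1·1 + 2·2 = 41
λ ≈ 318/41 = 7.7561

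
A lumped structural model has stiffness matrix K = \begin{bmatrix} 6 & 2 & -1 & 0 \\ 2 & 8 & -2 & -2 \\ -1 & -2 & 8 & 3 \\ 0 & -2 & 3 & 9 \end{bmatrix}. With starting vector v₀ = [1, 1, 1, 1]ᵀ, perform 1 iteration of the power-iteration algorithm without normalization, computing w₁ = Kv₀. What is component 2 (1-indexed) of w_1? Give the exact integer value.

6

w1 = Kv₀ = (7, 6, 8, 10)
The requested component of w1 is 6.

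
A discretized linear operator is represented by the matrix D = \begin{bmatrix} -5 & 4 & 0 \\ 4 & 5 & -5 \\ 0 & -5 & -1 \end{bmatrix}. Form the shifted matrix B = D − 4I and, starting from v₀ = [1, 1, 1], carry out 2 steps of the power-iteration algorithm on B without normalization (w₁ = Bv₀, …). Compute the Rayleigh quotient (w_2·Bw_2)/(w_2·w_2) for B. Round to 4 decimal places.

-6.2719

B = D − 4I has rows (-9, 4, 0); (4, 1, -5); (0, -5, -5)
w1 = Bv₀ = ((-9)·1 + 4·1 + 0·1; 4·1 + 1·1 + (-5)·1; 0·1 + (-5)·1 + (-5)·1) = (-5, 0, -10)
w2 = Bw1 = ((-9)·(-5) + 4·0 + 0·(-10); 4·(-5) + 1·0 + (-5)·(-10); 0·(-5) + (-5)·0 + (-5)·(-10)) = (45, 30, 50)
Bw2 = (-285, -40, -400)
w2·Bw2 = -34025; w2·w2 = 5425; μ ≈ -34025/5425 = -6.2719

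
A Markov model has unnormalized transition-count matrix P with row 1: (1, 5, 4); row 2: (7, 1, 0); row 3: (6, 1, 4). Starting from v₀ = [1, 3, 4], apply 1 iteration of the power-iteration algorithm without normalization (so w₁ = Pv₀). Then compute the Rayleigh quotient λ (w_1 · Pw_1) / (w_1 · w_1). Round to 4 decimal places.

8.9846

w1 = Pv₀ = (32, 10, 25)
Pw1 = (182, 234, 302)
w1·Pw1 = 32·182 + 10·234 + 25·302 = 15714; w1·w1 = 32·32 + 10·10 + 25·25 = 1749
λ ≈ 15714/1749 = 8.9846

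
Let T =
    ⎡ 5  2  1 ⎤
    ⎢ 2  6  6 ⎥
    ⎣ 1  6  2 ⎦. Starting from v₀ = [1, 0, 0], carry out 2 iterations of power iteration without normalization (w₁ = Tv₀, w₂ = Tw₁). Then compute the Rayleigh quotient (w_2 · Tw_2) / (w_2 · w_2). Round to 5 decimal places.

λ ≈ 10.17604

w1 = Tv₀ = (5·1 + 2·0 + 1·0; 2·1 + 6·0 + 6·0; 1·1 + 6·0 + 2·0) = (5, 2, 1)
w2 = Tw1 = (5·5 + 2·2 + 1·1; 2·5 + 6·2 + 6·1; 1·5 + 6·2 + 2·1) = (30, 28, 19)
Tw2 = (225, 342, 236)
w2·Tw2 = 30·225 + 28·342 + 19·236 = 20810; w2·w2 = 30·30 + 28·28 + 19·19 = 2045
λ ≈ 20810/2045 = 10.17604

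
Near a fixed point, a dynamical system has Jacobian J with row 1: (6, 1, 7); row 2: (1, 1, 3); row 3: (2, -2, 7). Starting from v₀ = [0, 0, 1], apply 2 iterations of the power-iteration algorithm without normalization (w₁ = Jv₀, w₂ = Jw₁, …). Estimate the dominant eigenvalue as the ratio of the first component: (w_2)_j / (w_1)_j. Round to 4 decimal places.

13.4286

w1 = Jv₀ = (6·0 + 1·0 + 7·1; 1·0 + 1·0 + 3·1; 2·0 + (-2)·0 + 7·1) = (7, 3, 7)
w2 = Jw1 = (6·7 + 1·3 + 7·7; 1·7 + 1·3 + 3·7; 2·7 + (-2)·3 + 7·7) = (94, 31, 57)
Ratio at component: 94 / 7 = 13.4286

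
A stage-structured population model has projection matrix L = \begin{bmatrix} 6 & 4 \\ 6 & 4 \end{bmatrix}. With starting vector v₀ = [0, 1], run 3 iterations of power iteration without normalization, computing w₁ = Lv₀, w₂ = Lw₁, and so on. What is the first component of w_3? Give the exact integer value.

400

w1 = Lv₀ = (6·0 + 4·1; 6·0 + 4·1) = (4, 4)
w2 = Lw1 = (6·4 + 4·4; 6·4 + 4·4) = (40, 40)
w3 = Lw2 = (400, 400)
The requested component of w3 is 400.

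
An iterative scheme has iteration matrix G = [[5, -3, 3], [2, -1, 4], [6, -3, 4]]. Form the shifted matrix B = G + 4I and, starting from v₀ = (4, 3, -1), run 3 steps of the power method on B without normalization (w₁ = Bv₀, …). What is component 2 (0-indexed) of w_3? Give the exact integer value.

2131

B = G + 4I has rows (9, -3, 3); (2, 3, 4); (6, -3, 8)
w1 = Bv₀ = (9·4 + (-3)·3 + 3·(-1); 2·4 + 3·3 + 4·(-1); 6·4 + (-3)·3 + 8·(-1)) = (24, 13, 7)
w2 = Bw1 = (9·24 + (-3)·13 + 3·7; 2·24 + 3·13 + 4·7; 6·24 + (-3)·13 + 8·7) = (198, 115, 161)
w3 = Bw2 = (1920, 1385, 2131)
Requested component of w3: 2131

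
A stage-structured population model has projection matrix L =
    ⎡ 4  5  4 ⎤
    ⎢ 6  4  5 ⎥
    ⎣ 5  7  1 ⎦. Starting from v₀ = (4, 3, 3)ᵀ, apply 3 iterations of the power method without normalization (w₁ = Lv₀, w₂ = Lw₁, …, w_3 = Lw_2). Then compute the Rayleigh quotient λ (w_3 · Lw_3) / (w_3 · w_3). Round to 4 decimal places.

w1 = Lv₀ = (4·4 + 5·3 + 4·3; 6·4 + 4·3 + 5·3; 5·4 + 7·3 + 1·3) = (43, 51, 44)
w2 = Lw1 = (4·43 + 5·51 + 4·44; 6·43 + 4·51 + 5·44; 5·43 + 7·51 + 1·44) = (603, 682, 616)
w3 = Lw2 = (8286, 9426, 8405)
Lw3 = (113894, 129445, 115817)
w3·Lw3 = 8286·113894 + 9426·129445 + 8405·115817 = 3137316139; w3·w3 = 8286·8286 + 9426·9426 + 8405·8405 = 228151297
λ ≈ 3137316139/228151297 = 13.7510

λ ≈ 13.7510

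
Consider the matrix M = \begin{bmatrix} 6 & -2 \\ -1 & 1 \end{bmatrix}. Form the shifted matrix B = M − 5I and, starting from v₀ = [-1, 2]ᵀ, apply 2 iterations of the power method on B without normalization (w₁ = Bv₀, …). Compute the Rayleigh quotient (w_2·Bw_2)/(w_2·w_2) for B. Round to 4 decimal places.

B = M − 5I has rows (1, -2); (-1, -4)
w1 = Bv₀ = (1·(-1) + (-2)·2; (-1)·(-1) + (-4)·2) = (-5, -7)
w2 = Bw1 = (1·(-5) + (-2)·(-7); (-1)·(-5) + (-4)·(-7)) = (9, 33)
Bw2 = (-57, -141)
w2·Bw2 = -5166; w2·w2 = 1170; μ ≈ -5166/1170 = -4.4154

μ ≈ -4.4154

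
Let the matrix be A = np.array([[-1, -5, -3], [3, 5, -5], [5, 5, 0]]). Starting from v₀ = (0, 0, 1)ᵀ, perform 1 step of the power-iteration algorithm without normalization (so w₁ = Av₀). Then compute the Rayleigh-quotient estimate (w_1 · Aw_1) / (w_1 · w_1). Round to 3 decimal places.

w1 = Av₀ = (-3, -5, 0)
Aw1 = (28, -34, -40)
w1·Aw1 = (-3)·28 + (-5)·(-34) + 0·(-40) = 86; w1·w1 = (-3)·(-3) + (-5)·(-5) + 0·0 = 34
λ ≈ 86/34 = 2.529

λ ≈ 2.529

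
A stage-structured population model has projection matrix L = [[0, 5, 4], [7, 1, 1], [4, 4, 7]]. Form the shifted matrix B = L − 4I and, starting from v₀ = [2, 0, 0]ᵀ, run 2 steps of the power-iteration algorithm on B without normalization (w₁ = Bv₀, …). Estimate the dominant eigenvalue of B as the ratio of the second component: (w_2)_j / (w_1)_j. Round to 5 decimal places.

-6.42857

B = L − 4I has rows (-4, 5, 4); (7, -3, 1); (4, 4, 3)
w1 = Bv₀ = (-8, 14, 8)
w2 = Bw1 = (134, -90, 48)
Ratio: -90/14 = -6.42857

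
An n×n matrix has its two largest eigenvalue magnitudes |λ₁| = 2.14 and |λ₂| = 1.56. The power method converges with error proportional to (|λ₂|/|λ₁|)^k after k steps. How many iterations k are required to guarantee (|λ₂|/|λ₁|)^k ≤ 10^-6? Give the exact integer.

44

|λ₂/λ₁| = 1.56/2.14 = 0.72897
Need k ≥ ln(10^-6) / ln(0.72897) = -13.8155 / -0.3161 ≈ 43.703
Smallest integer k satisfying the bound: 44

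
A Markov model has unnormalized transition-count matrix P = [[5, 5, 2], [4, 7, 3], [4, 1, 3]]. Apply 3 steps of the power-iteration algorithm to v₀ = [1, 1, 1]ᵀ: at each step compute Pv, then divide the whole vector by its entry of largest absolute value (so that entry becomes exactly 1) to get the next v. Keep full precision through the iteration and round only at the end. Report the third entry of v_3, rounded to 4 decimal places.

0.4980

Pv0 = (12.00000, 14.00000, 8.00000); divide by 14.00000 → v1 = (0.85714, 1.00000, 0.57143)
Pv1 = (10.42857, 12.14286, 6.14286); divide by 12.14286 → v2 = (0.85882, 1.00000, 0.50588)
Pv2 = (10.30588, 11.95294, 5.95294); divide by 11.95294 → v3 = (0.86220, 1.00000, 0.49803)
Requested entry of v3: 1012/2032 = 0.4980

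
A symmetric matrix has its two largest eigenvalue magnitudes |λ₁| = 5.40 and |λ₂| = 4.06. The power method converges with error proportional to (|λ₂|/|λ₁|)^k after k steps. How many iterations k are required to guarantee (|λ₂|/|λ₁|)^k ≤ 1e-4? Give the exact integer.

|λ₂/λ₁| = 4.06/5.40 = 0.75185
Need k ≥ ln(1e-4) / ln(0.75185) = -9.2103 / -0.2852 ≈ 32.293
Smallest integer k satisfying the bound: 33

33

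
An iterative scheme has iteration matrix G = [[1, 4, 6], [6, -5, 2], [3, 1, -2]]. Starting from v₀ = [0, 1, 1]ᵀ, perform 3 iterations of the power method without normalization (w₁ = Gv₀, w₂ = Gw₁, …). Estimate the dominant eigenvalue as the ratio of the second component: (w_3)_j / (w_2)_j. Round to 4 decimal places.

w1 = Gv₀ = (1·0 + 4·1 + 6·1; 6·0 + (-5)·1 + 2·1; 3·0 + 1·1 + (-2)·1) = (10, -3, -1)
w2 = Gw1 = (1·10 + 4·(-3) + 6·(-1); 6·10 + (-5)·(-3) + 2·(-1); 3·10 + 1·(-3) + (-2)·(-1)) = (-8, 73, 29)
w3 = Gw2 = (458, -355, -9)
Ratio at component: -355 / 73 = -4.8630

λ ≈ -4.8630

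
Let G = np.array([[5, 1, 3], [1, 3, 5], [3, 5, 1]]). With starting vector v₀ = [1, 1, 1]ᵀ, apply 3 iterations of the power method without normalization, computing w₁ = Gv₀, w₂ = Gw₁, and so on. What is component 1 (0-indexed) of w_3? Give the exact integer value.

729

w1 = Gv₀ = (9, 9, 9)
w2 = Gw1 = (81, 81, 81)
w3 = Gw2 = (729, 729, 729)
The requested component of w3 is 729.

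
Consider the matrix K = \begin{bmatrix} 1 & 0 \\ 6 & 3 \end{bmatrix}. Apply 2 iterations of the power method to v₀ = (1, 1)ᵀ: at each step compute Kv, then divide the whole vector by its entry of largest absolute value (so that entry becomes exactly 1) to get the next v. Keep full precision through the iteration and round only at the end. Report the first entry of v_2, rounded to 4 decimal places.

0.0303

Kv0 = (1.00000, 9.00000); divide by 9.00000 → v1 = (0.11111, 1.00000)
Kv1 = (0.11111, 3.66667); divide by 3.66667 → v2 = (0.03030, 1.00000)
Requested entry of v2: 1/33 = 0.0303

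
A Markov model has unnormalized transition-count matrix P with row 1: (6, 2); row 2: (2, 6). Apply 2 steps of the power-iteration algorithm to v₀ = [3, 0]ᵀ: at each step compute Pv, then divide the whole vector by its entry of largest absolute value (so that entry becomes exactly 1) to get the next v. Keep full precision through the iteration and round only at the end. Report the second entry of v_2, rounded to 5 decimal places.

Pv0 = (18.000000, 6.000000); divide by 18.000000 → v1 = (1.000000, 0.333333)
Pv1 = (6.666667, 4.000000); divide by 6.666667 → v2 = (1.000000, 0.600000)
Requested entry of v2: 72/120 = 0.60000

0.60000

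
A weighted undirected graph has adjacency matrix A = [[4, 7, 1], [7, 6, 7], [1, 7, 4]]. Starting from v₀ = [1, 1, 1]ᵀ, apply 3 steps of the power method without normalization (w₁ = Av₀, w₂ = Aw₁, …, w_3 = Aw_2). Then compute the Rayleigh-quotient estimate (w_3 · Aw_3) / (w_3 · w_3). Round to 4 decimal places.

15.4117

w1 = Av₀ = (12, 20, 12)
w2 = Aw1 = (200, 288, 200)
w3 = Aw2 = (3016, 4528, 3016)
Aw3 = (46776, 69392, 46776)
w3·Aw3 = 3016·46776 + 4528·69392 + 3016·46776 = 596359808; w3·w3 = 3016·3016 + 4528·4528 + 3016·3016 = 38695296
λ ≈ 596359808/38695296 = 15.4117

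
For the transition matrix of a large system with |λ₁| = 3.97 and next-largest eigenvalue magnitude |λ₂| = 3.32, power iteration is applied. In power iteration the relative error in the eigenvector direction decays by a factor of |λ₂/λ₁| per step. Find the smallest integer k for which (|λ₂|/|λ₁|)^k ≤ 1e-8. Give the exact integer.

|λ₂/λ₁| = 3.32/3.97 = 0.83627
Need k ≥ ln(1e-8) / ln(0.83627) = -18.4207 / -0.1788 ≈ 103.023
Smallest integer k satisfying the bound: 104

104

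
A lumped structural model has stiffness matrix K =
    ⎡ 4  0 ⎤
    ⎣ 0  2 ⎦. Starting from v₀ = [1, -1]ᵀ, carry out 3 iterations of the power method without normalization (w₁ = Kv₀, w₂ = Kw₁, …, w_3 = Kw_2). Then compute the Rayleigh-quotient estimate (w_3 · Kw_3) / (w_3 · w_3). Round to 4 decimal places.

w1 = Kv₀ = (4·1 + 0·(-1); 0·1 + 2·(-1)) = (4, -2)
w2 = Kw1 = (4·4 + 0·(-2); 0·4 + 2·(-2)) = (16, -4)
w3 = Kw2 = (64, -8)
Kw3 = (256, -16)
w3·Kw3 = 64·256 + (-8)·(-16) = 16512; w3·w3 = 64·64 + (-8)·(-8) = 4160
λ ≈ 16512/4160 = 3.9692

λ ≈ 3.9692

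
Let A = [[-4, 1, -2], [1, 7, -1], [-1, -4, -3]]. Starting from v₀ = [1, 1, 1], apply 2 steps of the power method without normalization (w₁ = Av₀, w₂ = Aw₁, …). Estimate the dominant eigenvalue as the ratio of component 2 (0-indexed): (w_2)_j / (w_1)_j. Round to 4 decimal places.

λ ≈ -0.1250

w1 = Av₀ = (-5, 7, -8)
w2 = Aw1 = (43, 52, 1)
Ratio at component: 1 / -8 = -0.1250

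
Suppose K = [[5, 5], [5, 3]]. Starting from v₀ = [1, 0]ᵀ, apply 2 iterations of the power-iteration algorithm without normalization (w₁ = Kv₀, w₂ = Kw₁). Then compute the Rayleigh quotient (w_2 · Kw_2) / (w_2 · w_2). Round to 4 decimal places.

9.0976

w1 = Kv₀ = (5, 5)
w2 = Kw1 = (50, 40)
Kw2 = (450, 370)
w2·Kw2 = 50·450 + 40·370 = 37300; w2·w2 = 50·50 + 40·40 = 4100
λ ≈ 37300/4100 = 9.0976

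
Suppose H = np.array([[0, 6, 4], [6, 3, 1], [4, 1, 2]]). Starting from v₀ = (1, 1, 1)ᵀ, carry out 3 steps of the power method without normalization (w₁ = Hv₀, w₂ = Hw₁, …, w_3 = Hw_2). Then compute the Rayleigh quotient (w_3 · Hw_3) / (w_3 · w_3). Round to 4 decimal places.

9.2412

w1 = Hv₀ = (0·1 + 6·1 + 4·1; 6·1 + 3·1 + 1·1; 4·1 + 1·1 + 2·1) = (10, 10, 7)
w2 = Hw1 = (0·10 + 6·10 + 4·7; 6·10 + 3·10 + 1·7; 4·10 + 1·10 + 2·7) = (88, 97, 64)
w3 = Hw2 = (838, 883, 577)
Hw3 = (7606, 8254, 5389)
w3·Hw3 = 838·7606 + 883·8254 + 577·5389 = 16771563; w3·w3 = 838·838 + 883·883 + 577·577 = 1814862
λ ≈ 16771563/1814862 = 9.2412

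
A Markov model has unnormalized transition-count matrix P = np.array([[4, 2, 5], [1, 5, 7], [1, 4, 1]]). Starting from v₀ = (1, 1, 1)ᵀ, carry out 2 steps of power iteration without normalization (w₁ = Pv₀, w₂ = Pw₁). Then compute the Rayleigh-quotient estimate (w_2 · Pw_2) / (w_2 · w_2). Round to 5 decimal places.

w1 = Pv₀ = (11, 13, 6)
w2 = Pw1 = (100, 118, 69)
Pw2 = (981, 1173, 641)
w2·Pw2 = 100·981 + 118·1173 + 69·641 = 280743; w2·w2 = 100·100 + 118·118 + 69·69 = 28685
λ ≈ 280743/28685 = 9.78710

9.78710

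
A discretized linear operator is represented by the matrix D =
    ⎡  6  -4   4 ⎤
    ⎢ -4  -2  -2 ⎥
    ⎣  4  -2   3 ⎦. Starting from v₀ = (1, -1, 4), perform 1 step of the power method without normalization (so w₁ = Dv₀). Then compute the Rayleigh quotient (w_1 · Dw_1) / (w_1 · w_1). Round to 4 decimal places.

w1 = Dv₀ = (6·1 + (-4)·(-1) + 4·4; (-4)·1 + (-2)·(-1) + (-2)·4; 4·1 + (-2)·(-1) + 3·4) = (26, -10, 18)
Dw1 = (268, -120, 178)
w1·Dw1 = 26·268 + (-10)·(-120) + 18·178 = 11372; w1·w1 = 26·26 + (-10)·(-10) + 18·18 = 1100
λ ≈ 11372/1100 = 10.3382

λ ≈ 10.3382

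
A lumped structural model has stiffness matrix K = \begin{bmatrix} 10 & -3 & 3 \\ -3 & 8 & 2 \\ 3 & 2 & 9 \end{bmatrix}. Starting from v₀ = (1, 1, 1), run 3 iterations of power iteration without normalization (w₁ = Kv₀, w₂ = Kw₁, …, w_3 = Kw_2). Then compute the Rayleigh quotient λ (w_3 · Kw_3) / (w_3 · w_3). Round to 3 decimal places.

12.094

w1 = Kv₀ = (10, 7, 14)
w2 = Kw1 = (121, 54, 170)
w3 = Kw2 = (1558, 409, 2001)
Kw3 = (20356, 2600, 23501)
w3·Kw3 = 1558·20356 + 409·2600 + 2001·23501 = 79803549; w3·w3 = 1558·1558 + 409·409 + 2001·2001 = 6598646
λ ≈ 79803549/6598646 = 12.094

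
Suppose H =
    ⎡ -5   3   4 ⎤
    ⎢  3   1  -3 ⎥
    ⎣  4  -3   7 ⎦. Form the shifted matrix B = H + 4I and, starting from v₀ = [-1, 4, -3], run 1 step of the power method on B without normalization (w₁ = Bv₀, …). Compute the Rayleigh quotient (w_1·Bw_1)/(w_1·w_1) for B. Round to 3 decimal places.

B = H + 4I has rows (-1, 3, 4); (3, 5, -3); (4, -3, 11)
w1 = Bv₀ = ((-1)·(-1) + 3·4 + 4·(-3); 3·(-1) + 5·4 + (-3)·(-3); 4·(-1) + (-3)·4 + 11·(-3)) = (1, 26, -49)
Bw1 = (-119, 280, -613)
w1·Bw1 = 37198; w1·w1 = 3078; μ ≈ 37198/3078 = 12.085

μ ≈ 12.085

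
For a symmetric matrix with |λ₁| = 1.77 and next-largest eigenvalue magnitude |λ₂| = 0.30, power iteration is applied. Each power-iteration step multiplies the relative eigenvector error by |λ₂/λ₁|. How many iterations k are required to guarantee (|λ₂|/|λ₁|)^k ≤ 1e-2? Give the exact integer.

|λ₂/λ₁| = 0.30/1.77 = 0.16949
Need k ≥ ln(1e-2) / ln(0.16949) = -4.6052 / -1.7750 ≈ 2.595
Smallest integer k satisfying the bound: 3

3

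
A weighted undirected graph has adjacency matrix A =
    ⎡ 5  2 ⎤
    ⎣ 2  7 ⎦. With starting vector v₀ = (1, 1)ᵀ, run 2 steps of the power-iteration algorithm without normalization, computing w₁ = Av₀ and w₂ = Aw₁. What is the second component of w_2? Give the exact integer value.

w1 = Av₀ = (7, 9)
w2 = Aw1 = (53, 77)
The requested component of w2 is 77.

77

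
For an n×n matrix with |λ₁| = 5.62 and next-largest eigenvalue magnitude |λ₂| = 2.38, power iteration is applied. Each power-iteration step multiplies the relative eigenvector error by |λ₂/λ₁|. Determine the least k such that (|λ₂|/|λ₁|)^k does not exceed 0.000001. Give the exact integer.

|λ₂/λ₁| = 2.38/5.62 = 0.42349
Need k ≥ ln(0.000001) / ln(0.42349) = -13.8155 / -0.8592 ≈ 16.079
Smallest integer k satisfying the bound: 17

17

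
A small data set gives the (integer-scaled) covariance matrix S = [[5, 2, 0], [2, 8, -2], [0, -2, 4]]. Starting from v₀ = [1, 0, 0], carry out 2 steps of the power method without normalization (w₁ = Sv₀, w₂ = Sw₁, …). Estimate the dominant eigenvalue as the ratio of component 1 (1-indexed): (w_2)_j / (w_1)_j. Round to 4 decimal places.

5.8000

w1 = Sv₀ = (5, 2, 0)
w2 = Sw1 = (29, 26, -4)
Ratio at component: 29 / 5 = 5.8000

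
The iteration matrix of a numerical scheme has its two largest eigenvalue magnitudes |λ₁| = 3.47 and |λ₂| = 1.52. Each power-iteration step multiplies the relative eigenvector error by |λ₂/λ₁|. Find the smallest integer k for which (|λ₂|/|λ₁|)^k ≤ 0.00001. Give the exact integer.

14

|λ₂/λ₁| = 1.52/3.47 = 0.43804
Need k ≥ ln(0.00001) / ln(0.43804) = -11.5129 / -0.8254 ≈ 13.948
Smallest integer k satisfying the bound: 14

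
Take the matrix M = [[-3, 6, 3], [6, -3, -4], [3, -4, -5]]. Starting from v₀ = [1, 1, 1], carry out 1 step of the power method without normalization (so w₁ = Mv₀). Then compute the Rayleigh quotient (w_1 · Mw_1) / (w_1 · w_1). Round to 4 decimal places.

λ ≈ -8.5890

w1 = Mv₀ = ((-3)·1 + 6·1 + 3·1; 6·1 + (-3)·1 + (-4)·1; 3·1 + (-4)·1 + (-5)·1) = (6, -1, -6)
Mw1 = (-42, 63, 52)
w1·Mw1 = 6·(-42) + (-1)·63 + (-6)·52 = -627; w1·w1 = 6·6 + (-1)·(-1) + (-6)·(-6) = 73
λ ≈ -627/73 = -8.5890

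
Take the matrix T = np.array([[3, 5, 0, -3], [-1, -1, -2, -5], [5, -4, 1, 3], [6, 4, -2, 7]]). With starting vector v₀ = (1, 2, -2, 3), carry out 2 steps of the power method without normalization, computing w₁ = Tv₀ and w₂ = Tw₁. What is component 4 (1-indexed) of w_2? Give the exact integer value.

233

w1 = Tv₀ = (4, -14, 4, 39)
w2 = Tw1 = (-175, -193, 197, 233)
The requested component of w2 is 233.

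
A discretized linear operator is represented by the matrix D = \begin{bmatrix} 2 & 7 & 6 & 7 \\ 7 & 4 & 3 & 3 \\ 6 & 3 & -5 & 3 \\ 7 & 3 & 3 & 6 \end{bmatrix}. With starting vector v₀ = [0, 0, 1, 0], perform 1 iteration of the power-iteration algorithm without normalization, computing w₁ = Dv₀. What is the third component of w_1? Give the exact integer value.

w1 = Dv₀ = (2·0 + 7·0 + 6·1 + 7·0; 7·0 + 4·0 + 3·1 + 3·0; 6·0 + 3·0 + (-5)·1 + 3·0; 7·0 + 3·0 + 3·1 + 6·0) = (6, 3, -5, 3)
The requested component of w1 is -5.

-5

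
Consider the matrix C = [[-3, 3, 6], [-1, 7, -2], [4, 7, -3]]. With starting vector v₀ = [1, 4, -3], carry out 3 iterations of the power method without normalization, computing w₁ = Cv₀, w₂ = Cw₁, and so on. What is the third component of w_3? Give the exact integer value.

w1 = Cv₀ = (-9, 33, 41)
w2 = Cw1 = (372, 158, 72)
w3 = Cw2 = (-210, 590, 2378)
The requested component of w3 is 2378.

2378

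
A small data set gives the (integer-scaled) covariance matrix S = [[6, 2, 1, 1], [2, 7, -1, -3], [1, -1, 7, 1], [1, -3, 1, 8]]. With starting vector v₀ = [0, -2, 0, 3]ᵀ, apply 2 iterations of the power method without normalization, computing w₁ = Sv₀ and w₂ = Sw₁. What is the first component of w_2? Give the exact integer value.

-17

w1 = Sv₀ = (6·0 + 2·(-2) + 1·0 + 1·3; 2·0 + 7·(-2) + (-1)·0 + (-3)·3; 1·0 + (-1)·(-2) + 7·0 + 1·3; 1·0 + (-3)·(-2) + 1·0 + 8·3) = (-1, -23, 5, 30)
w2 = Sw1 = (6·(-1) + 2·(-23) + 1·5 + 1·30; 2·(-1) + 7·(-23) + (-1)·5 + (-3)·30; 1·(-1) + (-1)·(-23) + 7·5 + 1·30; 1·(-1) + (-3)·(-23) + 1·5 + 8·30) = (-17, -258, 87, 313)
The requested component of w2 is -17.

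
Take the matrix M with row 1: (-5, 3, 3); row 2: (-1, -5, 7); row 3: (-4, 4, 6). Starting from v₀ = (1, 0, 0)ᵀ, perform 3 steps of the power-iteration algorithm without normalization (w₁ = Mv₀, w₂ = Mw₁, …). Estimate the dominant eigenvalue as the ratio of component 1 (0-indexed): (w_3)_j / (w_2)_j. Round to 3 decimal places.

w1 = Mv₀ = ((-5)·1 + 3·0 + 3·0; (-1)·1 + (-5)·0 + 7·0; (-4)·1 + 4·0 + 6·0) = (-5, -1, -4)
w2 = Mw1 = ((-5)·(-5) + 3·(-1) + 3·(-4); (-1)·(-5) + (-5)·(-1) + 7·(-4); (-4)·(-5) + 4·(-1) + 6·(-4)) = (10, -18, -8)
w3 = Mw2 = (-128, 24, -160)
Ratio at component: 24 / -18 = -1.333

λ ≈ -1.333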